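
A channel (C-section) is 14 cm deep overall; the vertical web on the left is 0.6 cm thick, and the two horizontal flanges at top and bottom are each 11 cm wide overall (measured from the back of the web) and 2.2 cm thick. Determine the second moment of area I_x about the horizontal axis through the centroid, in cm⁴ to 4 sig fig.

Treat the section as a set of non-overlapping primitives; coordinates are from the bounding-box lower-left.
Web: 0.6 × 14, A = 8.4 cm², y = 7 cm, Ī = 137.2 cm⁴.
Top flange (beyond web): 10.4 × 2.2, A = 22.88 cm², y = 12.9 cm, Ī = 9.22827 cm⁴.
Bottom flange (beyond web): 10.4 × 2.2, A = 22.88 cm², y = 1.1 cm, Ī = 9.22827 cm⁴.
By symmetry the centroid is at mid-height, ȳ = 7 cm.
Transfer each piece to the horizontal axis through the centroid using Ī + A·d² with d = y − 7:
  web: d = 0 cm → contributes +137.2 cm⁴
  top flange (beyond web): d = 5.9 cm → contributes +805.681 cm⁴
  bottom flange (beyond web): d = -5.9 cm → contributes +805.681 cm⁴
Total I = 1748.56 cm⁴.

I_x ≈ 1749 cm⁴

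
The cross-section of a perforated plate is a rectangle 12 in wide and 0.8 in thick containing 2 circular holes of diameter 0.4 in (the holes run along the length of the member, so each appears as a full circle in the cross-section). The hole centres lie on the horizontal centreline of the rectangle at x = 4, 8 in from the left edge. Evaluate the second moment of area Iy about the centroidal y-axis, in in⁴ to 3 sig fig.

Treat the section as a set of non-overlapping primitives; coordinates are from the bounding-box lower-left.
Plate: 12 × 0.8, A = 9.6 in², x = 6 in, Ī = 115.2 in⁴.
Hole 1 (subtracted): ⌀0.4, A = 0.12566 in², x = 4 in, Ī = 0.0012566 in⁴.
Hole 2 (subtracted): ⌀0.4, A = 0.12566 in², x = 8 in, Ī = 0.0012566 in⁴.
By symmetry the centroid is at mid-width, x̄ = 6 in.
Transfer each piece to the centroidal y-axis using Ī + A·d² with d = x − 6:
  plate: d = 0 in → contributes +115.2 in⁴
  hole 1: d = -2 in → contributes −0.50391 in⁴
  hole 2: d = 2 in → contributes −0.50391 in⁴
Total I = 114.19 in⁴.

Iy ≈ 114 in⁴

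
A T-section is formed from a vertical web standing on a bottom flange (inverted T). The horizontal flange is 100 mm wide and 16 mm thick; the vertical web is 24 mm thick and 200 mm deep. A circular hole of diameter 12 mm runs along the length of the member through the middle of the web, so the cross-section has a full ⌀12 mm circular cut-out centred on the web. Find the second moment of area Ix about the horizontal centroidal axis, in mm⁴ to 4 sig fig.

Ix ≈ 2.995 × 10⁷ mm⁴

Break the section into simple shapes (no overlaps), measuring from the bottom-left corner of the bounding box.
Flange: 100 × 16, A = 1 600 mm², y = 8 mm, Ī = 34133.3 mm⁴.
Web: 24 × 200, A = 4 800 mm², y = 116 mm, Ī = 16 000 000 mm⁴.
Hole (subtracted): ⌀12, A = 113.097 mm², y = 116 mm, Ī = 1017.88 mm⁴.
Centroid: ȳ = ΣA·y / ΣA = 88.5143 mm.
Transfer each piece to the horizontal centroidal axis using Ī + A·d² with d = y − 88.5143:
  flange: d = -80.5143 mm → contributes +10 406 214 mm⁴
  web: d = 27.4857 mm → contributes +19 626 229 mm⁴
  hole: d = 27.4857 mm → contributes −86458.9 mm⁴
Total I = 29 945 984 mm⁴.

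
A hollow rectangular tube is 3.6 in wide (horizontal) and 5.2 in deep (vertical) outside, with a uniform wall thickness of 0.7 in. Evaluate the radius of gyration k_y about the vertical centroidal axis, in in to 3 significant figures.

k_y ≈ 1.28 in

Break the section into simple shapes (no overlaps), measuring from the bottom-left corner of the bounding box.
Outer rectangle: 3.6 × 5.2, A = 18.72 in², x = 1.8 in, Ī = 20.218 in⁴.
Inner void (subtracted): 2.2 × 3.8, A = 8.36 in², x = 1.8 in, Ī = 3.3719 in⁴.
By symmetry the centroid is at mid-width, x̄ = 1.8 in.
All pieces are centred on the vertical centroidal axis, so I = ΣĪ (holes subtracted) = 16.846 in⁴.
Radius of gyration: k = √(I/A) = √(16.846 / 10.36) = 1.2752 in.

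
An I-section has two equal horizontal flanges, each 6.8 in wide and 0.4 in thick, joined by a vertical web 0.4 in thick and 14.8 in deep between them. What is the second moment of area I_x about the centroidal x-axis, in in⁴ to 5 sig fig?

I_x ≈ 422.35 in⁴

Decompose the section into non-overlapping parts with the origin at the bottom-left of its bounding rectangle.
Bottom flange: 6.8 × 0.4, A = 2.72 in², y = 0.2 in, Ī = 0.03626667 in⁴.
Web: 0.4 × 14.8, A = 5.92 in², y = 7.8 in, Ī = 108.0597 in⁴.
Top flange: 6.8 × 0.4, A = 2.72 in², y = 15.4 in, Ī = 0.03626667 in⁴.
By symmetry the centroid is at mid-height, ȳ = 7.8 in.
Transfer each piece to the centroidal x-axis using Ī + A·d² with d = y − 7.8:
  bottom flange: d = -7.6 in → contributes +157.1435 in⁴
  web: d = 0 in → contributes +108.0597 in⁴
  top flange: d = 7.6 in → contributes +157.1435 in⁴
Total I = 422.3467 in⁴.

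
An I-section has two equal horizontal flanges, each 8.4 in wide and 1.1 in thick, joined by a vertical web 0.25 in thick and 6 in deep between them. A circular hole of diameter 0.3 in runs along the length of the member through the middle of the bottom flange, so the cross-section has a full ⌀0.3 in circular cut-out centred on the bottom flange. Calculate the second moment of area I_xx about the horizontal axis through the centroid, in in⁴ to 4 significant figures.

I_xx ≈ 238.4 in⁴

Split into non-overlapping primitives; take the origin at the lower-left of the bounding box.
Bottom flange: 8.4 × 1.1, A = 9.24 in², y = 0.55 in, Ī = 0.9317 in⁴.
Web: 0.25 × 6, A = 1.5 in², y = 4.1 in, Ī = 4.5 in⁴.
Top flange: 8.4 × 1.1, A = 9.24 in², y = 7.65 in, Ī = 0.9317 in⁴.
Hole (subtracted): ⌀0.3, A = 0.0706858 in², y = 0.55 in, Ī = 0.000397608 in⁴.
Centroid: ȳ = ΣA·y / ΣA = 4.1126 in.
Transfer each piece to the horizontal axis through the centroid using Ī + A·d² with d = y − 4.1126:
  bottom flange: d = -3.5626 in → contributes +118.207 in⁴
  web: d = -0.0126039 in → contributes +4.50024 in⁴
  top flange: d = 3.5374 in → contributes +116.553 in⁴
  hole: d = -3.5626 in → contributes −0.897553 in⁴
Total I = 238.363 in⁴.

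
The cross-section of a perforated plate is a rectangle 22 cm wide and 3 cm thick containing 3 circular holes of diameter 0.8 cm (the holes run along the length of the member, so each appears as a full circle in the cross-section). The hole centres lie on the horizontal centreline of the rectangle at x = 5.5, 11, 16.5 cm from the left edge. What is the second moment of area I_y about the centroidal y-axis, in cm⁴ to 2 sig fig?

Split into non-overlapping primitives; take the origin at the lower-left of the bounding box.
Plate: 22 × 3, A = 66 cm², x = 11 cm, Ī = 2 662 cm⁴.
Hole 1 (subtracted): ⌀0.8, A = 0.5027 cm², x = 5.5 cm, Ī = 0.02011 cm⁴.
Hole 2 (subtracted): ⌀0.8, A = 0.5027 cm², x = 11 cm, Ī = 0.02011 cm⁴.
Hole 3 (subtracted): ⌀0.8, A = 0.5027 cm², x = 16.5 cm, Ī = 0.02011 cm⁴.
By symmetry the centroid is at mid-width, x̄ = 11 cm.
Transfer each piece to the centroidal y-axis using Ī + A·d² with d = x − 11:
  plate: d = 0 cm → contributes +2 662 cm⁴
  hole 1: d = -5.5 cm → contributes −15.23 cm⁴
  hole 2: d = 0 cm → contributes −0.02011 cm⁴
  hole 3: d = 5.5 cm → contributes −15.23 cm⁴
Total I = 2 632 cm⁴.

I_y ≈ 2600 cm⁴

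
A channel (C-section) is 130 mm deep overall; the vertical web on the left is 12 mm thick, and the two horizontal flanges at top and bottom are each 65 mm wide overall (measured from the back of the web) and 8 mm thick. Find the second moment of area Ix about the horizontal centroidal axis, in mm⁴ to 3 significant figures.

Ix ≈ 5.36 × 10⁶ mm⁴

Split into non-overlapping primitives; take the origin at the lower-left of the bounding box.
Web: 12 × 130, A = 1 560 mm², y = 65 mm, Ī = 2 197 000 mm⁴.
Top flange (beyond web): 53 × 8, A = 424 mm², y = 126 mm, Ī = 2261.3 mm⁴.
Bottom flange (beyond web): 53 × 8, A = 424 mm², y = 4 mm, Ī = 2261.3 mm⁴.
By symmetry the centroid is at mid-height, ȳ = 65 mm.
Transfer each piece to the horizontal centroidal axis using Ī + A·d² with d = y − 65:
  web: d = 0 mm → contributes +2 197 000 mm⁴
  top flange (beyond web): d = 61 mm → contributes +1 579 965 mm⁴
  bottom flange (beyond web): d = -61 mm → contributes +1 579 965 mm⁴
Total I = 5 356 931 mm⁴.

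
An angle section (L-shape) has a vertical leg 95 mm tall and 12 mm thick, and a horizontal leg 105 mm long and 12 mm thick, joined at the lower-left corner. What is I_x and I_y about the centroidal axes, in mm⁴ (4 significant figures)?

I_x ≈ 1.842 × 10⁶ mm⁴, I_y ≈ 2.372 × 10⁶ mm⁴

Split into non-overlapping primitives; take the origin at the lower-left of the bounding box.
Vertical leg: 12 × 95, A = 1 140 mm², y = 47.5 mm, Ī = 857 375 mm⁴.
Horizontal leg (remainder): 93 × 12, A = 1 116 mm², y = 6 mm, Ī = 13 392 mm⁴.
Centroid: ȳ = ΣA·y / ΣA = 26.9707 mm.
Transfer each piece to the centroidal x-axis using Ī + A·d² with d = y − 26.9707:
  vertical leg: d = 20.5293 mm → contributes +1 337 828 mm⁴
  horizontal leg (remainder): d = -20.9707 mm → contributes +504 178 mm⁴
Total I = 1 842 006 mm⁴.
For the y-axis: x̄ = 31.9707 mm.
Repeating about the centroidal y-axis gives I_y = 2 372 386 mm⁴.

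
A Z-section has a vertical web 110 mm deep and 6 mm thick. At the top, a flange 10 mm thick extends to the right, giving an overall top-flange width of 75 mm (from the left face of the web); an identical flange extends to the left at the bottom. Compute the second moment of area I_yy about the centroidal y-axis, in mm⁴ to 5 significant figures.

Break the section into simple shapes (no overlaps), measuring from the bottom-left corner of the bounding box.
Web: 6 × 110, A = 660 mm², x = 72 mm, Ī = 1 980 mm⁴.
Top flange (beyond web): 69 × 10, A = 690 mm², x = 109.5 mm, Ī = 273757.5 mm⁴.
Bottom flange (beyond web): 69 × 10, A = 690 mm², x = 34.5 mm, Ī = 273757.5 mm⁴.
Centroid: x̄ = ΣA·x / ΣA = 72 mm.
Transfer each piece to the centroidal y-axis using Ī + A·d² with d = x − 72:
  web: d = 0 mm → contributes +1 980 mm⁴
  top flange (beyond web): d = 37.5 mm → contributes +1 244 070 mm⁴
  bottom flange (beyond web): d = -37.5 mm → contributes +1 244 070 mm⁴
Total I = 2 490 120 mm⁴.

I_yy ≈ 2.4901 × 10⁶ mm⁴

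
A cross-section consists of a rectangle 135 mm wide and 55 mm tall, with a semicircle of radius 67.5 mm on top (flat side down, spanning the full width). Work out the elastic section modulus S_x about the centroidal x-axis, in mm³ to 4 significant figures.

Split into non-overlapping primitives; take the origin at the lower-left of the bounding box.
Rectangular body: 135 × 55, A = 7 425 mm², y = 27.5 mm, Ī = 1 871 719 mm⁴.
Semicircular cap: semicircle r = 67.5, A = 7156.94 mm², y = 83.6479 mm, Ī = 2 278 490 mm⁴.
Centroid: ȳ = ΣA·y / ΣA = 55.0579 mm.
Transfer each piece to the centroidal x-axis using Ī + A·d² with d = y − 55.0579:
  rectangular body: d = -27.5579 mm → contributes +7 510 530 mm⁴
  semicircular cap: d = 28.59 mm → contributes +8 128 499 mm⁴
Total I = 15 639 029 mm⁴.
Extreme fibre distance c = 67.4421 mm; S = I/c = 231 888 mm³.

S_x ≈ 2.319 × 10⁵ mm³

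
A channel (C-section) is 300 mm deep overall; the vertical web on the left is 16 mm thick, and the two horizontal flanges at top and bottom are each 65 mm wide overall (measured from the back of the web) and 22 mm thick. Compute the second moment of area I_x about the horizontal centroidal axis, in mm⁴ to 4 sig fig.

I_x ≈ 7.774 × 10⁷ mm⁴

Treat the section as a set of non-overlapping primitives; coordinates are from the bounding-box lower-left.
Web: 16 × 300, A = 4 800 mm², y = 150 mm, Ī = 36 000 000 mm⁴.
Top flange (beyond web): 49 × 22, A = 1 078 mm², y = 289 mm, Ī = 43479.3 mm⁴.
Bottom flange (beyond web): 49 × 22, A = 1 078 mm², y = 11 mm, Ī = 43479.3 mm⁴.
By symmetry the centroid is at mid-height, ȳ = 150 mm.
Transfer each piece to the horizontal centroidal axis using Ī + A·d² with d = y − 150:
  web: d = 0 mm → contributes +36 000 000 mm⁴
  top flange (beyond web): d = 139 mm → contributes +20 871 517 mm⁴
  bottom flange (beyond web): d = -139 mm → contributes +20 871 517 mm⁴
Total I = 77 743 035 mm⁴.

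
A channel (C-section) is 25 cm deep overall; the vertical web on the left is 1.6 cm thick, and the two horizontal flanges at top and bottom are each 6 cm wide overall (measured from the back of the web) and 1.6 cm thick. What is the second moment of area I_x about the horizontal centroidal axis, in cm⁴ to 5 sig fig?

I_x ≈ 4013.7 cm⁴

Treat the section as a set of non-overlapping primitives; coordinates are from the bounding-box lower-left.
Web: 1.6 × 25, A = 40 cm², y = 12.5 cm, Ī = 2083.333 cm⁴.
Top flange (beyond web): 4.4 × 1.6, A = 7.04 cm², y = 24.2 cm, Ī = 1.501867 cm⁴.
Bottom flange (beyond web): 4.4 × 1.6, A = 7.04 cm², y = 0.8 cm, Ī = 1.501867 cm⁴.
By symmetry the centroid is at mid-height, ȳ = 12.5 cm.
Transfer each piece to the horizontal centroidal axis using Ī + A·d² with d = y − 12.5:
  web: d = 0 cm → contributes +2083.333 cm⁴
  top flange (beyond web): d = 11.7 cm → contributes +965.2075 cm⁴
  bottom flange (beyond web): d = -11.7 cm → contributes +965.2075 cm⁴
Total I = 4013.748 cm⁴.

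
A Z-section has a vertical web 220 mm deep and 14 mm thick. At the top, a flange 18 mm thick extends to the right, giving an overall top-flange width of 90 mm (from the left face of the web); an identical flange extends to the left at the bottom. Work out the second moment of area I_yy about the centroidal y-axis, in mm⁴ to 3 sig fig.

Treat the section as a set of non-overlapping primitives; coordinates are from the bounding-box lower-left.
Web: 14 × 220, A = 3 080 mm², x = 83 mm, Ī = 50 307 mm⁴.
Top flange (beyond web): 76 × 18, A = 1 368 mm², x = 128 mm, Ī = 658 464 mm⁴.
Bottom flange (beyond web): 76 × 18, A = 1 368 mm², x = 38 mm, Ī = 658 464 mm⁴.
Centroid: x̄ = ΣA·x / ΣA = 83 mm.
Transfer each piece to the centroidal y-axis using Ī + A·d² with d = x − 83:
  web: d = 0 mm → contributes +50 307 mm⁴
  top flange (beyond web): d = 45 mm → contributes +3 428 664 mm⁴
  bottom flange (beyond web): d = -45 mm → contributes +3 428 664 mm⁴
Total I = 6 907 635 mm⁴.

I_yy ≈ 6.91 × 10⁶ mm⁴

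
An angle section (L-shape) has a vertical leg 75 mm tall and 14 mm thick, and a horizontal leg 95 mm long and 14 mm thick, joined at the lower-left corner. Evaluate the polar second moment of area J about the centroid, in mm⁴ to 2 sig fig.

Break the section into simple shapes (no overlaps), measuring from the bottom-left corner of the bounding box.
Vertical leg: 14 × 75, A = 1 050 mm², y = 37.5 mm, Ī = 492 188 mm⁴.
Horizontal leg (remainder): 81 × 14, A = 1 134 mm², y = 7 mm, Ī = 18 522 mm⁴.
Centroid: ȳ = ΣA·y / ΣA = 21.66 mm.
Transfer each piece to the centroidal x-axis using Ī + A·d² with d = y − 21.66:
  vertical leg: d = 15.84 mm → contributes +755 523 mm⁴
  horizontal leg (remainder): d = -14.66 mm → contributes +262 351 mm⁴
Total I = 1 017 875 mm⁴.
For the y-axis: x̄ = 31.66 mm.
Repeating about the centroidal y-axis gives I_y = 1 867 255 mm⁴.
Polar second moment: J = I_x + I_y = 2 885 129 mm⁴.

J ≈ 2.9 × 10⁶ mm⁴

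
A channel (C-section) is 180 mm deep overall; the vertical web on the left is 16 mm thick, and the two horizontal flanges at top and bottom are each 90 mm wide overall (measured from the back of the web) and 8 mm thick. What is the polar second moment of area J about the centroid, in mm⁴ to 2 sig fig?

Treat the section as a set of non-overlapping primitives; coordinates are from the bounding-box lower-left.
Web: 16 × 180, A = 2 880 mm², y = 90 mm, Ī = 7 776 000 mm⁴.
Top flange (beyond web): 74 × 8, A = 592 mm², y = 176 mm, Ī = 3 157 mm⁴.
Bottom flange (beyond web): 74 × 8, A = 592 mm², y = 4 mm, Ī = 3 157 mm⁴.
By symmetry the centroid is at mid-height, ȳ = 90 mm.
Transfer each piece to the centroidal x-axis using Ī + A·d² with d = y − 90:
  web: d = 0 mm → contributes +7 776 000 mm⁴
  top flange (beyond web): d = 86 mm → contributes +4 381 589 mm⁴
  bottom flange (beyond web): d = -86 mm → contributes +4 381 589 mm⁴
Total I = 16 539 179 mm⁴.
For the y-axis: x̄ = 21.11 mm.
Repeating about the centroidal y-axis gives I_y = 2 300 825 mm⁴.
Polar second moment: J = I_x + I_y = 18 840 004 mm⁴.

J ≈ 1.9 × 10⁷ mm⁴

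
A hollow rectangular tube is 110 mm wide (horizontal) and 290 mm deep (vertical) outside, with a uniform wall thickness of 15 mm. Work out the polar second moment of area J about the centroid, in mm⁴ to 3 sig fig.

Split into non-overlapping primitives; take the origin at the lower-left of the bounding box.
Outer rectangle: 110 × 290, A = 31 900 mm², y = 145 mm, Ī = 223 565 833 mm⁴.
Inner void (subtracted): 80 × 260, A = 20 800 mm², y = 145 mm, Ī = 117 173 333 mm⁴.
By symmetry the centroid is at mid-height, ȳ = 145 mm.
All pieces are centred on the centroidal x-axis, so I = ΣĪ (holes subtracted) = 106 392 500 mm⁴.
Repeating about the centroidal y-axis gives I_y = 21 072 500 mm⁴.
Polar second moment: J = I_x + I_y = 127 465 000 mm⁴.

J ≈ 1.27 × 10⁸ mm⁴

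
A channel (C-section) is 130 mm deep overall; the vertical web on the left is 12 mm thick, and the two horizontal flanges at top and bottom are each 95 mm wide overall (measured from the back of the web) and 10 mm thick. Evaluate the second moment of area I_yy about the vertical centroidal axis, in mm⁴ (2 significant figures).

Break the section into simple shapes (no overlaps), measuring from the bottom-left corner of the bounding box.
Web: 12 × 130, A = 1 560 mm², x = 6 mm, Ī = 18 720 mm⁴.
Top flange (beyond web): 83 × 10, A = 830 mm², x = 53.5 mm, Ī = 476 489 mm⁴.
Bottom flange (beyond web): 83 × 10, A = 830 mm², x = 53.5 mm, Ī = 476 489 mm⁴.
Centroid: x̄ = ΣA·x / ΣA = 30.49 mm.
Transfer each piece to the vertical centroidal axis using Ī + A·d² with d = x − 30.49:
  web: d = -24.49 mm → contributes +954 161 mm⁴
  top flange (beyond web): d = 23.01 mm → contributes +916 034 mm⁴
  bottom flange (beyond web): d = 23.01 mm → contributes +916 034 mm⁴
Total I = 2 786 228 mm⁴.

I_yy ≈ 2.8 × 10⁶ mm⁴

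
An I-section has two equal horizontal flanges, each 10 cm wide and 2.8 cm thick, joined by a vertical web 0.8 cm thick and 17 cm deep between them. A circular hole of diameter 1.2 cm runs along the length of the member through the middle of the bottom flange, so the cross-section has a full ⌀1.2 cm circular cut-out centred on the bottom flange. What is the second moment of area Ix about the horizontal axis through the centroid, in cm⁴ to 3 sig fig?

Ix ≈ 5740 cm⁴

Decompose the section into non-overlapping parts with the origin at the bottom-left of its bounding rectangle.
Bottom flange: 10 × 2.8, A = 28 cm², y = 1.4 cm, Ī = 18.293 cm⁴.
Web: 0.8 × 17, A = 13.6 cm², y = 11.3 cm, Ī = 327.53 cm⁴.
Top flange: 10 × 2.8, A = 28 cm², y = 21.2 cm, Ī = 18.293 cm⁴.
Hole (subtracted): ⌀1.2, A = 1.131 cm², y = 1.4 cm, Ī = 0.10179 cm⁴.
Centroid: ȳ = ΣA·y / ΣA = 11.464 cm.
Transfer each piece to the horizontal axis through the centroid using Ī + A·d² with d = y − 11.464:
  bottom flange: d = -10.064 cm → contributes +2 854 cm⁴
  web: d = -0.16353 cm → contributes +327.9 cm⁴
  top flange: d = 9.7365 cm → contributes +2672.7 cm⁴
  hole: d = -10.064 cm → contributes −114.64 cm⁴
Total I = 5739.9 cm⁴.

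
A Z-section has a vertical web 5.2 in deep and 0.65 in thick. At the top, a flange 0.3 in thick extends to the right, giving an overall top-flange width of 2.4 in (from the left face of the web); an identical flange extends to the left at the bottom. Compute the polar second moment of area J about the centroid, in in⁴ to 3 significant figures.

J ≈ 15.8 in⁴

Split into non-overlapping primitives; take the origin at the lower-left of the bounding box.
Web: 0.65 × 5.2, A = 3.38 in², y = 2.6 in, Ī = 7.6163 in⁴.
Top flange (beyond web): 1.75 × 0.3, A = 0.525 in², y = 5.05 in, Ī = 0.0039375 in⁴.
Bottom flange (beyond web): 1.75 × 0.3, A = 0.525 in², y = 0.15 in, Ī = 0.0039375 in⁴.
Centroid: ȳ = ΣA·y / ΣA = 2.6 in.
Transfer each piece to the centroidal x-axis using Ī + A·d² with d = y − 2.6:
  web: d = 0 in → contributes +7.6163 in⁴
  top flange (beyond web): d = 2.45 in → contributes +3.1553 in⁴
  bottom flange (beyond web): d = -2.45 in → contributes +3.1553 in⁴
Total I = 13.927 in⁴.
For the y-axis: x̄ = 2.075 in.
Repeating about the centroidal y-axis gives I_y = 1.899 in⁴.
Polar second moment: J = I_x + I_y = 15.826 in⁴.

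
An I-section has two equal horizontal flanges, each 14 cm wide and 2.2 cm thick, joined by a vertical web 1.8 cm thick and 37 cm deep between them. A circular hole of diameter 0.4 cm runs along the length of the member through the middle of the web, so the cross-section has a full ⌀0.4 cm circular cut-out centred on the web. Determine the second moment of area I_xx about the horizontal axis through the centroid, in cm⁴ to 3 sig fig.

Split into non-overlapping primitives; take the origin at the lower-left of the bounding box.
Bottom flange: 14 × 2.2, A = 30.8 cm², y = 1.1 cm, Ī = 12.423 cm⁴.
Web: 1.8 × 37, A = 66.6 cm², y = 20.7 cm, Ī = 7 598 cm⁴.
Top flange: 14 × 2.2, A = 30.8 cm², y = 40.3 cm, Ī = 12.423 cm⁴.
Hole (subtracted): ⌀0.4, A = 0.12566 cm², y = 20.7 cm, Ī = 0.0012566 cm⁴.
By symmetry the centroid is at mid-height, ȳ = 20.7 cm.
Transfer each piece to the horizontal axis through the centroid using Ī + A·d² with d = y − 20.7:
  bottom flange: d = -19.6 cm → contributes +11 845 cm⁴
  web: d = 0 cm → contributes +7 598 cm⁴
  top flange: d = 19.6 cm → contributes +11 845 cm⁴
  hole: d = 0 cm → contributes −0.0012566 cm⁴
Total I = 31 287 cm⁴.

I_xx ≈ 3.13 × 10⁴ cm⁴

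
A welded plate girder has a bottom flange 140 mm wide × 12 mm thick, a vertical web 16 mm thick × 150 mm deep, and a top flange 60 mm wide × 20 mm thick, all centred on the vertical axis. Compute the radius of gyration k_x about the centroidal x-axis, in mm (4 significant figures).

k_x ≈ 67.47 mm

Decompose the section into non-overlapping parts with the origin at the bottom-left of its bounding rectangle.
Bottom plate: 140 × 12, A = 1 680 mm², y = 6 mm, Ī = 20 160 mm⁴.
Web plate: 16 × 150, A = 2 400 mm², y = 87 mm, Ī = 4 500 000 mm⁴.
Top plate: 60 × 20, A = 1 200 mm², y = 172 mm, Ī = 40 000 mm⁴.
Centroid: ȳ = ΣA·y / ΣA = 80.5455 mm.
Transfer each piece to the centroidal x-axis using Ī + A·d² with d = y − 80.5455:
  bottom plate: d = -74.5455 mm → contributes +9 355 962 mm⁴
  web plate: d = 6.45455 mm → contributes +4 599 987 mm⁴
  top plate: d = 91.4545 mm → contributes +10 076 721 mm⁴
Total I = 24 032 669 mm⁴.
Radius of gyration: k = √(I/A) = √(24 032 669 / 5 280) = 67.4659 mm.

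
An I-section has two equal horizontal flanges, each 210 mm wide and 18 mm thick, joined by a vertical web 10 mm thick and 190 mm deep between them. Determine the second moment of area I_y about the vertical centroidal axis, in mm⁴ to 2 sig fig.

I_y ≈ 2.8 × 10⁷ mm⁴

Treat the section as a set of non-overlapping primitives; coordinates are from the bounding-box lower-left.
Bottom flange: 210 × 18, A = 3 780 mm², x = 105 mm, Ī = 13 891 500 mm⁴.
Web: 10 × 190, A = 1 900 mm², x = 105 mm, Ī = 15 833 mm⁴.
Top flange: 210 × 18, A = 3 780 mm², x = 105 mm, Ī = 13 891 500 mm⁴.
By symmetry the centroid is at mid-width, x̄ = 105 mm.
All pieces are centred on the vertical centroidal axis, so I = ΣĪ = 27 798 833 mm⁴.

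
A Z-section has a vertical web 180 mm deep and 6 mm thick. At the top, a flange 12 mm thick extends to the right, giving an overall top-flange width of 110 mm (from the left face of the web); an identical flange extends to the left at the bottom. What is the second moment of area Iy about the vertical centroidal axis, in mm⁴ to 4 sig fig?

Split into non-overlapping primitives; take the origin at the lower-left of the bounding box.
Web: 6 × 180, A = 1 080 mm², x = 107 mm, Ī = 3 240 mm⁴.
Top flange (beyond web): 104 × 12, A = 1 248 mm², x = 162 mm, Ī = 1 124 864 mm⁴.
Bottom flange (beyond web): 104 × 12, A = 1 248 mm², x = 52 mm, Ī = 1 124 864 mm⁴.
Centroid: x̄ = ΣA·x / ΣA = 107 mm.
Transfer each piece to the vertical centroidal axis using Ī + A·d² with d = x − 107:
  web: d = 0 mm → contributes +3 240 mm⁴
  top flange (beyond web): d = 55 mm → contributes +4 900 064 mm⁴
  bottom flange (beyond web): d = -55 mm → contributes +4 900 064 mm⁴
Total I = 9 803 368 mm⁴.

Iy ≈ 9.803 × 10⁶ mm⁴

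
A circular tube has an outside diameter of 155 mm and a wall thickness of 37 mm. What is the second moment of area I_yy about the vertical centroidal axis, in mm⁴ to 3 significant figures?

I_yy ≈ 2.62 × 10⁷ mm⁴

Break the section into simple shapes (no overlaps), measuring from the bottom-left corner of the bounding box.
Outer circle: ⌀155, A = 18 869 mm², x = 77.5 mm, Ī = 28 333 269 mm⁴.
Bore (subtracted): ⌀81, A = 5 153 mm², x = 77.5 mm, Ī = 2 113 051 mm⁴.
By symmetry the centroid is at mid-width, x̄ = 77.5 mm.
All pieces are centred on the vertical centroidal axis, so I = ΣĪ (holes subtracted) = 26 220 218 mm⁴.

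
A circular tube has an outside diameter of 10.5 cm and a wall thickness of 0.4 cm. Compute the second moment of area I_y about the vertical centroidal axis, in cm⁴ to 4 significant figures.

I_y ≈ 162.1 cm⁴

Split into non-overlapping primitives; take the origin at the lower-left of the bounding box.
Outer circle: ⌀10.5, A = 86.5901 cm², x = 5.25 cm, Ī = 596.66 cm⁴.
Bore (subtracted): ⌀9.7, A = 73.8981 cm², x = 5.25 cm, Ī = 434.567 cm⁴.
By symmetry the centroid is at mid-width, x̄ = 5.25 cm.
All pieces are centred on the vertical centroidal axis, so I = ΣĪ (holes subtracted) = 162.093 cm⁴.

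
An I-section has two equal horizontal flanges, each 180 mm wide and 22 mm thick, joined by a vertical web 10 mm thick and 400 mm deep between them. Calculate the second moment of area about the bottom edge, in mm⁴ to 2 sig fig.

I_base ≈ 9.9 × 10⁸ mm⁴

Decompose the section into non-overlapping parts with the origin at the bottom-left of its bounding rectangle.
Bottom flange: 180 × 22, A = 3 960 mm², y = 11 mm, Ī = 159 720 mm⁴.
Web: 10 × 400, A = 4 000 mm², y = 222 mm, Ī = 53 333 333 mm⁴.
Top flange: 180 × 22, A = 3 960 mm², y = 433 mm, Ī = 159 720 mm⁴.
Transfer each piece to a horizontal axis along the bottom face using Ī + A·d² with d = y − 0:
  bottom flange: d = 11 mm → contributes +638 880 mm⁴
  web: d = 222 mm → contributes +250 469 333 mm⁴
  top flange: d = 433 mm → contributes +742 616 160 mm⁴
Total I = 993 724 373 mm⁴.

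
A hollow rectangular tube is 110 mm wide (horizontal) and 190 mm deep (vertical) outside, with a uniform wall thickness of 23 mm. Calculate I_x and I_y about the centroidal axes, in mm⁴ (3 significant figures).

Break the section into simple shapes (no overlaps), measuring from the bottom-left corner of the bounding box.
Outer rectangle: 110 × 190, A = 20 900 mm², y = 95 mm, Ī = 62 874 167 mm⁴.
Inner void (subtracted): 64 × 144, A = 9 216 mm², y = 95 mm, Ī = 15 925 248 mm⁴.
By symmetry the centroid is at mid-height, ȳ = 95 mm.
All pieces are centred on the centroidal x-axis, so I = ΣĪ (holes subtracted) = 46 948 919 mm⁴.
Repeating about the centroidal y-axis gives I_y = 17 928 439 mm⁴.

I_x ≈ 4.69 × 10⁷ mm⁴, I_y ≈ 1.79 × 10⁷ mm⁴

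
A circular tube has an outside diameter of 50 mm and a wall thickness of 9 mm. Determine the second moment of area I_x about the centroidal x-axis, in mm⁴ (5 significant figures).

I_x ≈ 2.5532 × 10⁵ mm⁴

Split into non-overlapping primitives; take the origin at the lower-left of the bounding box.
Outer circle: ⌀50, A = 1963.495 mm², y = 25 mm, Ī = 306796.2 mm⁴.
Bore (subtracted): ⌀32, A = 804.2477 mm², y = 25 mm, Ī = 51471.85 mm⁴.
By symmetry the centroid is at mid-height, ȳ = 25 mm.
All pieces are centred on the centroidal x-axis, so I = ΣĪ (holes subtracted) = 255324.3 mm⁴.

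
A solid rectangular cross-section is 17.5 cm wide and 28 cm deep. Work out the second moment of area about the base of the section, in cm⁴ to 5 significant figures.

I_base ≈ 1.2805 × 10⁵ cm⁴

The section: 17.5 × 28, A = 490 cm², y = 14 cm, Ī = 32013.33 cm⁴.
Transfer it to a horizontal axis along the bottom face using Ī + A·d² with d = y − 0:
  the section: d = 14 cm → contributes +128053.3 cm⁴
Total I = 128053.3 cm⁴.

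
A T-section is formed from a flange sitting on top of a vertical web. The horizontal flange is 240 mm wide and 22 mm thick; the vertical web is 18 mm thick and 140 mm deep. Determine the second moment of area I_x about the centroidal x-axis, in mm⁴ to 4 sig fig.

I_x ≈ 1.552 × 10⁷ mm⁴

Treat the section as a set of non-overlapping primitives; coordinates are from the bounding-box lower-left.
Flange: 240 × 22, A = 5 280 mm², y = 151 mm, Ī = 212 960 mm⁴.
Web: 18 × 140, A = 2 520 mm², y = 70 mm, Ī = 4 116 000 mm⁴.
Centroid: ȳ = ΣA·y / ΣA = 124.831 mm.
Transfer each piece to the centroidal x-axis using Ī + A·d² with d = y − 124.831:
  flange: d = 26.1692 mm → contributes +3 828 855 mm⁴
  web: d = -54.8308 mm → contributes +11 692 161 mm⁴
Total I = 15 521 017 mm⁴.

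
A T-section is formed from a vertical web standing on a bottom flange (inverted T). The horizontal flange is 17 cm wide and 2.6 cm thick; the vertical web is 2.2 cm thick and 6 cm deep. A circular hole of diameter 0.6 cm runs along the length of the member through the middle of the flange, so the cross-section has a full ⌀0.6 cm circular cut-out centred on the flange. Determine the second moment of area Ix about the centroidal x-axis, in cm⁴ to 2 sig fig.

Ix ≈ 250 cm⁴

Decompose the section into non-overlapping parts with the origin at the bottom-left of its bounding rectangle.
Flange: 17 × 2.6, A = 44.2 cm², y = 1.3 cm, Ī = 24.9 cm⁴.
Web: 2.2 × 6, A = 13.2 cm², y = 5.6 cm, Ī = 39.6 cm⁴.
Hole (subtracted): ⌀0.6, A = 0.2827 cm², y = 1.3 cm, Ī = 0.006362 cm⁴.
Centroid: ȳ = ΣA·y / ΣA = 2.294 cm.
Transfer each piece to the centroidal x-axis using Ī + A·d² with d = y − 2.294:
  flange: d = -0.9937 cm → contributes +68.55 cm⁴
  web: d = 3.306 cm → contributes +183.9 cm⁴
  hole: d = -0.9937 cm → contributes −0.2856 cm⁴
Total I = 252.2 cm⁴.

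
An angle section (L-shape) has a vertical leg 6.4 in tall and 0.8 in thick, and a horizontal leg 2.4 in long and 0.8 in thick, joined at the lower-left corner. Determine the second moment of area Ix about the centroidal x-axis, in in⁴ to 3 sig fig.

Break the section into simple shapes (no overlaps), measuring from the bottom-left corner of the bounding box.
Vertical leg: 0.8 × 6.4, A = 5.12 in², y = 3.2 in, Ī = 17.476 in⁴.
Horizontal leg (remainder): 1.6 × 0.8, A = 1.28 in², y = 0.4 in, Ī = 0.068267 in⁴.
Centroid: ȳ = ΣA·y / ΣA = 2.64 in.
Transfer each piece to the centroidal x-axis using Ī + A·d² with d = y − 2.64:
  vertical leg: d = 0.56 in → contributes +19.082 in⁴
  horizontal leg (remainder): d = -2.24 in → contributes +6.4908 in⁴
Total I = 25.573 in⁴.

Ix ≈ 25.6 in⁴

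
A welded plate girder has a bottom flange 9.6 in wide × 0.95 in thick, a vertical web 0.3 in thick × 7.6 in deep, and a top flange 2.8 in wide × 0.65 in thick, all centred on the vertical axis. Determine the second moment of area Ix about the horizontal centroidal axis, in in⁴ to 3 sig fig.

Treat the section as a set of non-overlapping primitives; coordinates are from the bounding-box lower-left.
Bottom plate: 9.6 × 0.95, A = 9.12 in², y = 0.475 in, Ī = 0.6859 in⁴.
Web plate: 0.3 × 7.6, A = 2.28 in², y = 4.75 in, Ī = 10.974 in⁴.
Top plate: 2.8 × 0.65, A = 1.82 in², y = 8.875 in, Ī = 0.064079 in⁴.
Centroid: ȳ = ΣA·y / ΣA = 2.3687 in.
Transfer each piece to the horizontal centroidal axis using Ī + A·d² with d = y − 2.3687:
  bottom plate: d = -1.8937 in → contributes +33.392 in⁴
  web plate: d = 2.3813 in → contributes +23.903 in⁴
  top plate: d = 6.5063 in → contributes +77.108 in⁴
Total I = 134.4 in⁴.

Ix ≈ 134 in⁴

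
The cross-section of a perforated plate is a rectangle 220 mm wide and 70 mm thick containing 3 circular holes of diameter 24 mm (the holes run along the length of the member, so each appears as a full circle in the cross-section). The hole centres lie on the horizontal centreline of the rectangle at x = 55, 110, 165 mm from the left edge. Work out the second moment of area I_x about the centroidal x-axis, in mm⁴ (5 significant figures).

Decompose the section into non-overlapping parts with the origin at the bottom-left of its bounding rectangle.
Plate: 220 × 70, A = 15 400 mm², y = 35 mm, Ī = 6 288 333 mm⁴.
Hole 1 (subtracted): ⌀24, A = 452.3893 mm², y = 35 mm, Ī = 16286.02 mm⁴.
Hole 2 (subtracted): ⌀24, A = 452.3893 mm², y = 35 mm, Ī = 16286.02 mm⁴.
Hole 3 (subtracted): ⌀24, A = 452.3893 mm², y = 35 mm, Ī = 16286.02 mm⁴.
By symmetry the centroid is at mid-height, ȳ = 35 mm.
All pieces are centred on the centroidal x-axis, so I = ΣĪ (holes subtracted) = 6 239 475 mm⁴.

I_x ≈ 6.2395 × 10⁶ mm⁴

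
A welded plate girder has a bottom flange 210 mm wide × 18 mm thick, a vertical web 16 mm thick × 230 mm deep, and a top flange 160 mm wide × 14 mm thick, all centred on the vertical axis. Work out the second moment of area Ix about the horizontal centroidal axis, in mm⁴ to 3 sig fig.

Decompose the section into non-overlapping parts with the origin at the bottom-left of its bounding rectangle.
Bottom plate: 210 × 18, A = 3 780 mm², y = 9 mm, Ī = 102 060 mm⁴.
Web plate: 16 × 230, A = 3 680 mm², y = 133 mm, Ī = 16 222 667 mm⁴.
Top plate: 160 × 14, A = 2 240 mm², y = 255 mm, Ī = 36 587 mm⁴.
Centroid: ȳ = ΣA·y / ΣA = 112.85 mm.
Transfer each piece to the horizontal centroidal axis using Ī + A·d² with d = y − 112.85:
  bottom plate: d = -103.85 mm → contributes +40 869 903 mm⁴
  web plate: d = 20.148 mm → contributes +17 716 600 mm⁴
  top plate: d = 142.15 mm → contributes +45 298 436 mm⁴
Total I = 103 884 940 mm⁴.

Ix ≈ 1.04 × 10⁸ mm⁴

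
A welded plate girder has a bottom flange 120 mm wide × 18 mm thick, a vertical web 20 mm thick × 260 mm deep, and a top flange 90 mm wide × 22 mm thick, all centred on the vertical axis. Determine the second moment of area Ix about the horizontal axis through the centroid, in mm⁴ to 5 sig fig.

Ix ≈ 1.1048 × 10⁸ mm⁴

Split into non-overlapping primitives; take the origin at the lower-left of the bounding box.
Bottom plate: 120 × 18, A = 2 160 mm², y = 9 mm, Ī = 58 320 mm⁴.
Web plate: 20 × 260, A = 5 200 mm², y = 148 mm, Ī = 29 293 333 mm⁴.
Top plate: 90 × 22, A = 1 980 mm², y = 289 mm, Ī = 79 860 mm⁴.
Centroid: ȳ = ΣA·y / ΣA = 145.7452 mm.
Transfer each piece to the horizontal axis through the centroid using Ī + A·d² with d = y − 145.7452:
  bottom plate: d = -136.7452 mm → contributes +40 448 689 mm⁴
  web plate: d = 2.254818 mm → contributes +29 319 771 mm⁴
  top plate: d = 143.2548 mm → contributes +40 713 307 mm⁴
Total I = 110 481 767 mm⁴.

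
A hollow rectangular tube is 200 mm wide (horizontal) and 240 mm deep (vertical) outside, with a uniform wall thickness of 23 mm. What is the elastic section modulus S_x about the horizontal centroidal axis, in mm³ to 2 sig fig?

S_x ≈ 1.1 × 10⁶ mm³

Treat the section as a set of non-overlapping primitives; coordinates are from the bounding-box lower-left.
Outer rectangle: 200 × 240, A = 48 000 mm², y = 120 mm, Ī = 230 400 000 mm⁴.
Inner void (subtracted): 154 × 194, A = 29 876 mm², y = 120 mm, Ī = 93 701 095 mm⁴.
By symmetry the centroid is at mid-height, ȳ = 120 mm.
All pieces are centred on the horizontal centroidal axis, so I = ΣĪ (holes subtracted) = 136 698 905 mm⁴.
Extreme fibre distance c = 120 mm; S = I/c = 1 139 158 mm³.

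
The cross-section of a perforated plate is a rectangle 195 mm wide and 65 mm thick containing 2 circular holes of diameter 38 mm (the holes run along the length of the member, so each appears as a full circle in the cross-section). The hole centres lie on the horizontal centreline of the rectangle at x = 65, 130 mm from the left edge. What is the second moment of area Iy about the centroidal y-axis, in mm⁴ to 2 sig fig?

Iy ≈ 3.8 × 10⁷ mm⁴

Decompose the section into non-overlapping parts with the origin at the bottom-left of its bounding rectangle.
Plate: 195 × 65, A = 12 675 mm², x = 97.5 mm, Ī = 40 163 906 mm⁴.
Hole 1 (subtracted): ⌀38, A = 1 134 mm², x = 65 mm, Ī = 102 354 mm⁴.
Hole 2 (subtracted): ⌀38, A = 1 134 mm², x = 130 mm, Ī = 102 354 mm⁴.
By symmetry the centroid is at mid-width, x̄ = 97.5 mm.
Transfer each piece to the centroidal y-axis using Ī + A·d² with d = x − 97.5:
  plate: d = 0 mm → contributes +40 163 906 mm⁴
  hole 1: d = -32.5 mm → contributes −1 300 263 mm⁴
  hole 2: d = 32.5 mm → contributes −1 300 263 mm⁴
Total I = 37 563 381 mm⁴.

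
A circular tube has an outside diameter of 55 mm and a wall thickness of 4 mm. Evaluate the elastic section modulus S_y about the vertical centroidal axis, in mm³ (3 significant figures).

Decompose the section into non-overlapping parts with the origin at the bottom-left of its bounding rectangle.
Outer circle: ⌀55, A = 2375.8 mm², x = 27.5 mm, Ī = 449 180 mm⁴.
Bore (subtracted): ⌀47, A = 1734.9 mm², x = 27.5 mm, Ī = 239 531 mm⁴.
By symmetry the centroid is at mid-width, x̄ = 27.5 mm.
All pieces are centred on the vertical centroidal axis, so I = ΣĪ (holes subtracted) = 209 649 mm⁴.
Extreme fibre distance c = 27.5 mm; S = I/c = 7623.6 mm³.

S_y ≈ 7620 mm³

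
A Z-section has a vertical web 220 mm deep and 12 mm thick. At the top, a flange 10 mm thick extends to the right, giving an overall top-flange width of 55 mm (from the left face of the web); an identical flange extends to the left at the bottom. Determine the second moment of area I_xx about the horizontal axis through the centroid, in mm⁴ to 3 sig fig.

I_xx ≈ 2.01 × 10⁷ mm⁴

Treat the section as a set of non-overlapping primitives; coordinates are from the bounding-box lower-left.
Web: 12 × 220, A = 2 640 mm², y = 110 mm, Ī = 10 648 000 mm⁴.
Top flange (beyond web): 43 × 10, A = 430 mm², y = 215 mm, Ī = 3583.3 mm⁴.
Bottom flange (beyond web): 43 × 10, A = 430 mm², y = 5 mm, Ī = 3583.3 mm⁴.
Centroid: ȳ = ΣA·y / ΣA = 110 mm.
Transfer each piece to the horizontal axis through the centroid using Ī + A·d² with d = y − 110:
  web: d = 0 mm → contributes +10 648 000 mm⁴
  top flange (beyond web): d = 105 mm → contributes +4 744 333 mm⁴
  bottom flange (beyond web): d = -105 mm → contributes +4 744 333 mm⁴
Total I = 20 136 667 mm⁴.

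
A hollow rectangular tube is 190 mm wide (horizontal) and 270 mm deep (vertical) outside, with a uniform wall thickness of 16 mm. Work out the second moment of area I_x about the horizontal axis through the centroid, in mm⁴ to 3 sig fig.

Treat the section as a set of non-overlapping primitives; coordinates are from the bounding-box lower-left.
Outer rectangle: 190 × 270, A = 51 300 mm², y = 135 mm, Ī = 311 647 500 mm⁴.
Inner void (subtracted): 158 × 238, A = 37 604 mm², y = 135 mm, Ī = 177 503 415 mm⁴.
By symmetry the centroid is at mid-height, ȳ = 135 mm.
All pieces are centred on the horizontal axis through the centroid, so I = ΣĪ (holes subtracted) = 134 144 085 mm⁴.

I_x ≈ 1.34 × 10⁸ mm⁴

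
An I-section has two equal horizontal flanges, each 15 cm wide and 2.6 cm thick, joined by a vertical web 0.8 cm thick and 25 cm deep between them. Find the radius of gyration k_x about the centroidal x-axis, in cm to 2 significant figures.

Decompose the section into non-overlapping parts with the origin at the bottom-left of its bounding rectangle.
Bottom flange: 15 × 2.6, A = 39 cm², y = 1.3 cm, Ī = 21.97 cm⁴.
Web: 0.8 × 25, A = 20 cm², y = 15.1 cm, Ī = 1 042 cm⁴.
Top flange: 15 × 2.6, A = 39 cm², y = 28.9 cm, Ī = 21.97 cm⁴.
By symmetry the centroid is at mid-height, ȳ = 15.1 cm.
Transfer each piece to the centroidal x-axis using Ī + A·d² with d = y − 15.1:
  bottom flange: d = -13.8 cm → contributes +7 449 cm⁴
  web: d = 0 cm → contributes +1 042 cm⁴
  top flange: d = 13.8 cm → contributes +7 449 cm⁴
Total I = 15 940 cm⁴.
Radius of gyration: k = √(I/A) = √(15 940 / 98) = 12.75 cm.

k_x ≈ 13 cm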